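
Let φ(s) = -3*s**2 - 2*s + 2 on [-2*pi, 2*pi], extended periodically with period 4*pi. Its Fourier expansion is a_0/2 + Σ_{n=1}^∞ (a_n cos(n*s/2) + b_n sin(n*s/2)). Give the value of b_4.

b_4 = (1/(2*pi)) ∫_{-2*pi}^{2*pi} φ(s) sin(2*s) ds.
Integrating by parts twice (tabular method), an antiderivative of (-3*s**2 - 2*s + 2) sin(2*s) is 3*s**2*cos(2*s)/2 - 3*s*sin(2*s)/2 + s*cos(2*s) - sin(2*s)/2 - 7*cos(2*s)/4; evaluating from -2*pi to 2*pi: ∫_{-2*pi}^{2*pi} (-3*s**2 - 2*s + 2) sin(2*s) ds = (-7/4 + 2*pi + 6*pi**2) - (-2*pi - 7/4 + 6*pi**2) = 4*pi.
Hence b_4 = (1/(2*pi))·(4*pi) = 2.

2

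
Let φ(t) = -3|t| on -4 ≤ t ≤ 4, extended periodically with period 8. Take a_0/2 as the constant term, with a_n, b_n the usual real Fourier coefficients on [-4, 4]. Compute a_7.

a_7 = 1/4 ∫_{-4}^{4} φ(t) cos(7*pi*t/4) dt.
φ is even and cos(7*pi*t/4) is even, so the integrand is even and a_7 = 1/2 ∫_0^{4} φ(t) cos(7*pi*t/4) dt.
Integrating by parts (boundary term plus one more integral), an antiderivative of (-3*t) cos(7*pi*t/4) is -12*t*sin(7*pi*t/4)/(7*pi) - 48*cos(7*pi*t/4)/(49*pi**2); evaluating from 0 to 4: ∫_{0}^{4} (-3*t) cos(7*pi*t/4) dt = (48/(49*pi**2)) - (-48/(49*pi**2)) = 96/(49*pi**2).
Hence a_7 = (1/2)·(96/(49*pi**2)) = 48/(49*pi**2).

48/(49*pi**2)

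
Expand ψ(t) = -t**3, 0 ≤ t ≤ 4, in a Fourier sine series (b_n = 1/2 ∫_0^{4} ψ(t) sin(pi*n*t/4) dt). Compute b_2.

-96/pi**3 + 64/pi

b_2 = 1/2 ∫_0^{4} (-t**3) sin(pi*t/2) dt.
Integrating by parts three times (tabular method), an antiderivative of (-t**3) sin(pi*t/2) is 2*t**3*cos(pi*t/2)/pi - 12*t**2*sin(pi*t/2)/pi**2 - 48*t*cos(pi*t/2)/pi**3 + 96*sin(pi*t/2)/pi**4; evaluating from 0 to 4: ∫_{0}^{4} (-t**3) sin(pi*t/2) dt = (-192/pi**3 + 128/pi) - (0) = -192/pi**3 + 128/pi.
Hence b_2 = (1/2)·(-192/pi**3 + 128/pi) = -96/pi**3 + 64/pi.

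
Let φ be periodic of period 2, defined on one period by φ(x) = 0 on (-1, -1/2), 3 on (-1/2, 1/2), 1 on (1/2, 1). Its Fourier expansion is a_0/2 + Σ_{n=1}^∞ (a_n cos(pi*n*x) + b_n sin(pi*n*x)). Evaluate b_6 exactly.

b_6 = ∫_{-1}^{1} φ(x) sin(6*pi*x) dx.
Split the integral at the breakpoints.
∫_{-1}^{-1/2} (0) sin(6*pi*x) dx = 0.
Directly, an antiderivative of (3) sin(6*pi*x) is -cos(6*pi*x)/(2*pi); evaluating from -1/2 to 1/2: ∫_{-1/2}^{1/2} (3) sin(6*pi*x) dx = (1/(2*pi)) - (1/(2*pi)) = 0.
Directly, an antiderivative of (1) sin(6*pi*x) is -cos(6*pi*x)/(6*pi); evaluating from 1/2 to 1: ∫_{1/2}^{1} (1) sin(6*pi*x) dx = (-1/(6*pi)) - (1/(6*pi)) = -1/(3*pi).
Summing the pieces gives b_6 = -1/(3*pi).

-1/(3*pi)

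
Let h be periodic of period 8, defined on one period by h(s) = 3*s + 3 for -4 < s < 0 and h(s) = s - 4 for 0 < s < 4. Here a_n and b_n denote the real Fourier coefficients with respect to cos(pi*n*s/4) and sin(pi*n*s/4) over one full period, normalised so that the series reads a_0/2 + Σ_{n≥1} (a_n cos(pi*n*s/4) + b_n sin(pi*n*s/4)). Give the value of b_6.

b_6 = 1/4 ∫_{-4}^{4} h(s) sin(3*pi*s/2) ds.
Split the integral at the breakpoints.
Integrating by parts (boundary term plus one more integral), an antiderivative of (3*s + 3) sin(3*pi*s/2) is -2*s*cos(3*pi*s/2)/pi + 4*sin(3*pi*s/2)/(3*pi**2) - 2*cos(3*pi*s/2)/pi; evaluating from -4 to 0: ∫_{-4}^{0} (3*s + 3) sin(3*pi*s/2) ds = (-2/pi) - (6/pi) = -8/pi.
Integrating by parts (boundary term plus one more integral), an antiderivative of (s - 4) sin(3*pi*s/2) is -2*s*cos(3*pi*s/2)/(3*pi) + 4*sin(3*pi*s/2)/(9*pi**2) + 8*cos(3*pi*s/2)/(3*pi); evaluating from 0 to 4: ∫_{0}^{4} (s - 4) sin(3*pi*s/2) ds = (0) - (8/(3*pi)) = -8/(3*pi).
Summing the pieces and multiplying by (1/4) gives b_6 = -8/(3*pi).

-8/(3*pi)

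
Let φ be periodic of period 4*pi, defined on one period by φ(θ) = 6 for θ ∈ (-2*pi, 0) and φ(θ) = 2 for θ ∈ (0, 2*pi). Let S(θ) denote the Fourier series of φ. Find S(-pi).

φ is continuous at θ = -pi with value 6, so the series converges to 6 there.

6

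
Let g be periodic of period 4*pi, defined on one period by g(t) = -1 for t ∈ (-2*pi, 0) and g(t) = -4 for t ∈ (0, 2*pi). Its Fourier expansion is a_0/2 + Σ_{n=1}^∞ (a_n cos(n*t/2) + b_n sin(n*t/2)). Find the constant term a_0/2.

a_0 = (1/(2*pi)) ∫_{-2*pi}^{2*pi} g(t) dt = (1/(2*pi)) · (-10*pi) = -5.
So the constant term a_0/2 = -5/2.

-5/2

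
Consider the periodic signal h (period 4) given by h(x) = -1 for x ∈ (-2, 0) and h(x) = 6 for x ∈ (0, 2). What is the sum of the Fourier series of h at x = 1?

6

h is continuous at x = 1 with value 6, so the series converges to 6 there.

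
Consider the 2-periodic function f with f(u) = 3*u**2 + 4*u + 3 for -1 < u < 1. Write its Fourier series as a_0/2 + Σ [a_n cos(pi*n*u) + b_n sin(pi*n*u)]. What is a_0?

8

a_0 = ∫_{-1}^{1} f(u) du = 8.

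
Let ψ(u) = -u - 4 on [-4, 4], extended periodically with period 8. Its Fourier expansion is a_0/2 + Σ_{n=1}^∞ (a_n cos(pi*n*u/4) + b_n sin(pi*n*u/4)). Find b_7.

b_7 = 1/4 ∫_{-4}^{4} ψ(u) sin(7*pi*u/4) du.
Integrating by parts (boundary term plus one more integral), an antiderivative of (-u - 4) sin(7*pi*u/4) is 4*u*cos(7*pi*u/4)/(7*pi) - 16*sin(7*pi*u/4)/(49*pi**2) + 16*cos(7*pi*u/4)/(7*pi); evaluating from -4 to 4: ∫_{-4}^{4} (-u - 4) sin(7*pi*u/4) du = (-32/(7*pi)) - (0) = -32/(7*pi).
Hence b_7 = (1/4)·(-32/(7*pi)) = -8/(7*pi).

-8/(7*pi)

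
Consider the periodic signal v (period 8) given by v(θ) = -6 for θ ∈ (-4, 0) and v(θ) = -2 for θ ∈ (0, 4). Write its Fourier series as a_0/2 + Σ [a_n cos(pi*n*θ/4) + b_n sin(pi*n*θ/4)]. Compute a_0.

-8

a_0 = 1/4 ∫_{-4}^{4} v(θ) dθ = 1/4 · (-32) = -8.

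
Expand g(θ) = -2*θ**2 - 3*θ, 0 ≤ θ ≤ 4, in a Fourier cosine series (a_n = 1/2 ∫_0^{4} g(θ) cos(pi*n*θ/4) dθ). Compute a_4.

a_4 = 1/2 ∫_0^{4} (-2*θ**2 - 3*θ) cos(pi*θ) dθ.
Integrating by parts twice (tabular method), an antiderivative of (-2*θ**2 - 3*θ) cos(pi*θ) is -2*θ**2*sin(pi*θ)/pi - 3*θ*sin(pi*θ)/pi - 4*θ*cos(pi*θ)/pi**2 + 4*sin(pi*θ)/pi**3 - 3*cos(pi*θ)/pi**2; evaluating from 0 to 4: ∫_{0}^{4} (-2*θ**2 - 3*θ) cos(pi*θ) dθ = (-19/pi**2) - (-3/pi**2) = -16/pi**2.
Hence a_4 = (1/2)·(-16/pi**2) = -8/pi**2.

-8/pi**2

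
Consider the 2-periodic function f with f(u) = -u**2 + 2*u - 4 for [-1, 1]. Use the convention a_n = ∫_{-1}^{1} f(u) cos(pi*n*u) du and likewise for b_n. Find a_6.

-1/(9*pi**2)

a_6 = ∫_{-1}^{1} f(u) cos(6*pi*u) du.
Integrating by parts twice (tabular method), an antiderivative of (-u**2 + 2*u - 4) cos(6*pi*u) is -u**2*sin(6*pi*u)/(6*pi) + u*sin(6*pi*u)/(3*pi) - u*cos(6*pi*u)/(18*pi**2) - 2*sin(6*pi*u)/(3*pi) + sin(6*pi*u)/(108*pi**3) + cos(6*pi*u)/(18*pi**2); evaluating from -1 to 1: ∫_{-1}^{1} (-u**2 + 2*u - 4) cos(6*pi*u) du = (0) - (1/(9*pi**2)) = -1/(9*pi**2).
Hence a_6 = -1/(9*pi**2).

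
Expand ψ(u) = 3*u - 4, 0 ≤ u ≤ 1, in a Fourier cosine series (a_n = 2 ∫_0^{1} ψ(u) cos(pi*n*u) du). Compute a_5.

-12/(25*pi**2)

a_5 = 2 ∫_0^{1} (3*u - 4) cos(5*pi*u) du.
Integrating by parts (boundary term plus one more integral), an antiderivative of (3*u - 4) cos(5*pi*u) is 3*u*sin(5*pi*u)/(5*pi) - 4*sin(5*pi*u)/(5*pi) + 3*cos(5*pi*u)/(25*pi**2); evaluating from 0 to 1: ∫_{0}^{1} (3*u - 4) cos(5*pi*u) du = (-3/(25*pi**2)) - (3/(25*pi**2)) = -6/(25*pi**2).
Hence a_5 = 2·(-6/(25*pi**2)) = -12/(25*pi**2).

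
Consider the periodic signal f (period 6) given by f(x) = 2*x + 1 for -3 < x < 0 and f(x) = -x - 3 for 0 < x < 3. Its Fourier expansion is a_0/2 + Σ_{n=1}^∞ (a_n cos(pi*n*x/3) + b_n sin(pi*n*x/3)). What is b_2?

b_2 = 1/3 ∫_{-3}^{3} f(x) sin(2*pi*x/3) dx.
Split the integral at the breakpoints.
Integrating by parts (boundary term plus one more integral), an antiderivative of (2*x + 1) sin(2*pi*x/3) is -3*x*cos(2*pi*x/3)/pi + 9*sin(2*pi*x/3)/(2*pi**2) - 3*cos(2*pi*x/3)/(2*pi); evaluating from -3 to 0: ∫_{-3}^{0} (2*x + 1) sin(2*pi*x/3) dx = (-3/(2*pi)) - (15/(2*pi)) = -9/pi.
Integrating by parts (boundary term plus one more integral), an antiderivative of (-x - 3) sin(2*pi*x/3) is 3*x*cos(2*pi*x/3)/(2*pi) - 9*sin(2*pi*x/3)/(4*pi**2) + 9*cos(2*pi*x/3)/(2*pi); evaluating from 0 to 3: ∫_{0}^{3} (-x - 3) sin(2*pi*x/3) dx = (9/pi) - (9/(2*pi)) = 9/(2*pi).
Summing the pieces and multiplying by (1/3) gives b_2 = -3/(2*pi).

-3/(2*pi)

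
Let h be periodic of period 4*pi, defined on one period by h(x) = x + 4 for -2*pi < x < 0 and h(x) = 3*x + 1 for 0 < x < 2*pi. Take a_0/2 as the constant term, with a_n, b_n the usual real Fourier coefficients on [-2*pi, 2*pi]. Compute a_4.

0

a_4 = (1/(2*pi)) ∫_{-2*pi}^{2*pi} h(x) cos(2*x) dx.
Split the integral at the breakpoints.
Integrating by parts (boundary term plus one more integral), an antiderivative of (x + 4) cos(2*x) is x*sin(2*x)/2 + 2*sin(2*x) + cos(2*x)/4; evaluating from -2*pi to 0: ∫_{-2*pi}^{0} (x + 4) cos(2*x) dx = (1/4) - (1/4) = 0.
Integrating by parts (boundary term plus one more integral), an antiderivative of (3*x + 1) cos(2*x) is 3*x*sin(2*x)/2 + sin(2*x)/2 + 3*cos(2*x)/4; evaluating from 0 to 2*pi: ∫_{0}^{2*pi} (3*x + 1) cos(2*x) dx = (3/4) - (3/4) = 0.
Summing the pieces and multiplying by (1/(2*pi)) gives a_4 = 0.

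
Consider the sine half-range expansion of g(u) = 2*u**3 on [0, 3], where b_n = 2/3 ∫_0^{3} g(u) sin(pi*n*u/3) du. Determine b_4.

-27/pi + 81/(8*pi**3)

b_4 = 2/3 ∫_0^{3} (2*u**3) sin(4*pi*u/3) du.
Integrating by parts three times (tabular method), an antiderivative of (2*u**3) sin(4*pi*u/3) is -3*u**3*cos(4*pi*u/3)/(2*pi) + 27*u**2*sin(4*pi*u/3)/(8*pi**2) + 81*u*cos(4*pi*u/3)/(16*pi**3) - 243*sin(4*pi*u/3)/(64*pi**4); evaluating from 0 to 3: ∫_{0}^{3} (2*u**3) sin(4*pi*u/3) du = (81*(3 - 8*pi**2)/(16*pi**3)) - (0) = 81*(3 - 8*pi**2)/(16*pi**3).
Hence b_4 = (2/3)·(81*(3 - 8*pi**2)/(16*pi**3)) = -27/pi + 81/(8*pi**3).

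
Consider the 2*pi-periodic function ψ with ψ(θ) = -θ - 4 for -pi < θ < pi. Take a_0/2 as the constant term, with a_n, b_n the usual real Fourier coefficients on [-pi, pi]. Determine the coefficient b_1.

-2

b_1 = 1/pi ∫_{-pi}^{pi} ψ(θ) sin(θ) dθ.
Integrating by parts (boundary term plus one more integral), an antiderivative of (-θ - 4) sin(θ) is θ*cos(θ) - sin(θ) + 4*cos(θ); evaluating from -pi to pi: ∫_{-pi}^{pi} (-θ - 4) sin(θ) dθ = (-4 - pi) - (-4 + pi) = -2*pi.
Hence b_1 = (1/pi)·(-2*pi) = -2.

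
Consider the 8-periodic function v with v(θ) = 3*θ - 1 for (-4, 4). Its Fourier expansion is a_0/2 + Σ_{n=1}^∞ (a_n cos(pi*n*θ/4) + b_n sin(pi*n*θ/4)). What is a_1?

a_1 = 1/4 ∫_{-4}^{4} v(θ) cos(pi*θ/4) dθ.
Integrating by parts (boundary term plus one more integral), an antiderivative of (3*θ - 1) cos(pi*θ/4) is 12*θ*sin(pi*θ/4)/pi - 4*sin(pi*θ/4)/pi + 48*cos(pi*θ/4)/pi**2; evaluating from -4 to 4: ∫_{-4}^{4} (3*θ - 1) cos(pi*θ/4) dθ = (-48/pi**2) - (-48/pi**2) = 0.
Hence a_1 = (1/4)·(0) = 0.

0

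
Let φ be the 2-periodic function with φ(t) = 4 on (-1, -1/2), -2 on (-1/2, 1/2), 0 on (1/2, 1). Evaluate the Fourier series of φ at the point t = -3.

2

t = -3 differs from t = -1 by -1 full period(s), and the series is 2-periodic.
At t = -1 the one-sided limits are φ(-1^-) = 0 and φ(-1^+) = 4.
By Dirichlet's theorem the series converges to their average, [(0) + (4)]/2 = 2.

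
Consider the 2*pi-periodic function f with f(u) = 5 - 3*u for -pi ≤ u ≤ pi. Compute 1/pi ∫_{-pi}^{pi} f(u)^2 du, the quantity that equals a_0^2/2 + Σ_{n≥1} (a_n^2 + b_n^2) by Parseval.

1/pi ∫_{-pi}^{pi} f(u)^2 du = 1/pi · (50*pi + 6*pi**3) = 50 + 6*pi**2.

50 + 6*pi**2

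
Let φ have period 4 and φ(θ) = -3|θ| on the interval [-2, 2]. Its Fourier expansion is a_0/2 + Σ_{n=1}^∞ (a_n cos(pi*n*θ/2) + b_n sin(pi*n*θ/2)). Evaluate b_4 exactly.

b_4 = 1/2 ∫_{-2}^{2} φ(θ) sin(2*pi*θ) dθ.
φ is even and sin(2*pi*θ) is odd, so the integrand is odd over a symmetric interval and the integral vanishes.

0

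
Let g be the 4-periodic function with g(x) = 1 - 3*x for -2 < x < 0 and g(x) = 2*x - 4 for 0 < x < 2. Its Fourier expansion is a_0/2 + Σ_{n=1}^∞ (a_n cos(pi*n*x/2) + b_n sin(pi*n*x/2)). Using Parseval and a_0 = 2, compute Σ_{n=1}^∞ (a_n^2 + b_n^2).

Parseval: a_0^2/2 + Σ_{n≥1} (a_n^2+b_n^2) = 1/2 ∫_{-2}^{2} g(x)^2 dx = 73/3.
Subtract a_0^2/2 = 2: Σ (a_n^2+b_n^2) = 67/3.

67/3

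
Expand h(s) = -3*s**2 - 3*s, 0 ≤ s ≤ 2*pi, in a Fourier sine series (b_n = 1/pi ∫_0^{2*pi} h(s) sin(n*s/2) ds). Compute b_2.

6 + 12*pi

b_2 = 1/pi ∫_0^{2*pi} (-3*s**2 - 3*s) sin(s) ds.
Integrating by parts twice (tabular method), an antiderivative of (-3*s**2 - 3*s) sin(s) is 3*s**2*cos(s) - 6*s*sin(s) + 3*s*cos(s) - 3*sin(s) - 6*cos(s); evaluating from 0 to 2*pi: ∫_{0}^{2*pi} (-3*s**2 - 3*s) sin(s) ds = (-6 + 6*pi + 12*pi**2) - (-6) = 6*pi*(1 + 2*pi).
Hence b_2 = (1/pi)·(6*pi*(1 + 2*pi)) = 6 + 12*pi.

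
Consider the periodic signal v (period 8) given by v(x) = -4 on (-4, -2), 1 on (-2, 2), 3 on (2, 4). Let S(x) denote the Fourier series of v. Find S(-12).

-1/2

x = -12 differs from x = -4 by -1 full period(s), and the series is 8-periodic.
At x = -4 the one-sided limits are v(-4^-) = 3 and v(-4^+) = -4.
By Dirichlet's theorem the series converges to their average, [(3) + (-4)]/2 = -1/2.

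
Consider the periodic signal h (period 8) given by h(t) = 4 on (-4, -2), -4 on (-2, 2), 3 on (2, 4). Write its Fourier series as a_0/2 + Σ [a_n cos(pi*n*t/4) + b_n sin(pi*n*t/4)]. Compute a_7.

a_7 = 1/4 ∫_{-4}^{4} h(t) cos(7*pi*t/4) dt.
Split the integral at the breakpoints.
Directly, an antiderivative of (4) cos(7*pi*t/4) is 16*sin(7*pi*t/4)/(7*pi); evaluating from -4 to -2: ∫_{-4}^{-2} (4) cos(7*pi*t/4) dt = (16/(7*pi)) - (0) = 16/(7*pi).
Directly, an antiderivative of (-4) cos(7*pi*t/4) is -16*sin(7*pi*t/4)/(7*pi); evaluating from -2 to 2: ∫_{-2}^{2} (-4) cos(7*pi*t/4) dt = (16/(7*pi)) - (-16/(7*pi)) = 32/(7*pi).
Directly, an antiderivative of (3) cos(7*pi*t/4) is 12*sin(7*pi*t/4)/(7*pi); evaluating from 2 to 4: ∫_{2}^{4} (3) cos(7*pi*t/4) dt = (0) - (-12/(7*pi)) = 12/(7*pi).
Summing the pieces and multiplying by (1/4) gives a_7 = 15/(7*pi).

15/(7*pi)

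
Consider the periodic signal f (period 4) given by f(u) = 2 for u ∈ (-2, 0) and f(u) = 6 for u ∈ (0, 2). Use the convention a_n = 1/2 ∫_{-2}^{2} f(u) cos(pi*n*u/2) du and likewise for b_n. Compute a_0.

8

a_0 = 1/2 ∫_{-2}^{2} f(u) du = 1/2 · (16) = 8.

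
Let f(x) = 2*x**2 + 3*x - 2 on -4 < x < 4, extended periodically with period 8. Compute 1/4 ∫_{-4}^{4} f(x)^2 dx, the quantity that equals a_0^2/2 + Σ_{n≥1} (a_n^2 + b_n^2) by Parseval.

6424/15

1/4 ∫_{-4}^{4} f(x)^2 dx = 1/4 · (25696/15) = 6424/15.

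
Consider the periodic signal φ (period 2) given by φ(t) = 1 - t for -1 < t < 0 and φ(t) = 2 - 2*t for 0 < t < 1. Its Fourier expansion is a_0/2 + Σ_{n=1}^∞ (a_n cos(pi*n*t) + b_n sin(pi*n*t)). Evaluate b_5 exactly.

b_5 = ∫_{-1}^{1} φ(t) sin(5*pi*t) dt.
Split the integral at the breakpoints.
Integrating by parts (boundary term plus one more integral), an antiderivative of (1 - t) sin(5*pi*t) is t*cos(5*pi*t)/(5*pi) - sin(5*pi*t)/(25*pi**2) - cos(5*pi*t)/(5*pi); evaluating from -1 to 0: ∫_{-1}^{0} (1 - t) sin(5*pi*t) dt = (-1/(5*pi)) - (2/(5*pi)) = -3/(5*pi).
Integrating by parts (boundary term plus one more integral), an antiderivative of (2 - 2*t) sin(5*pi*t) is 2*t*cos(5*pi*t)/(5*pi) - 2*sin(5*pi*t)/(25*pi**2) - 2*cos(5*pi*t)/(5*pi); evaluating from 0 to 1: ∫_{0}^{1} (2 - 2*t) sin(5*pi*t) dt = (0) - (-2/(5*pi)) = 2/(5*pi).
Summing the pieces gives b_5 = -1/(5*pi).

-1/(5*pi)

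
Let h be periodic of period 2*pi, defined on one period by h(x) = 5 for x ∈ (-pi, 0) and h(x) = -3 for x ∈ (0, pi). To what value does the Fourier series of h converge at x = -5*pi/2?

x = -5*pi/2 differs from x = -pi/2 by -1 full period(s), and the series is 2*pi-periodic.
h is continuous at x = -pi/2 with value 5, so the series converges to 5 there.

5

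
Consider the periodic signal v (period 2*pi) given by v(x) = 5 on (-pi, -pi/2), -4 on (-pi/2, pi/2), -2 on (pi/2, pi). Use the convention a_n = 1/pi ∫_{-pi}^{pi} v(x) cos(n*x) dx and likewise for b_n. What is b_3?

b_3 = 1/pi ∫_{-pi}^{pi} v(x) sin(3*x) dx.
Split the integral at the breakpoints.
Directly, an antiderivative of (5) sin(3*x) is -5*cos(3*x)/3; evaluating from -pi to -pi/2: ∫_{-pi}^{-pi/2} (5) sin(3*x) dx = (0) - (5/3) = -5/3.
Directly, an antiderivative of (-4) sin(3*x) is 4*cos(3*x)/3; evaluating from -pi/2 to pi/2: ∫_{-pi/2}^{pi/2} (-4) sin(3*x) dx = (0) - (0) = 0.
Directly, an antiderivative of (-2) sin(3*x) is 2*cos(3*x)/3; evaluating from pi/2 to pi: ∫_{pi/2}^{pi} (-2) sin(3*x) dx = (-2/3) - (0) = -2/3.
Summing the pieces and multiplying by (1/pi) gives b_3 = -7/(3*pi).

-7/(3*pi)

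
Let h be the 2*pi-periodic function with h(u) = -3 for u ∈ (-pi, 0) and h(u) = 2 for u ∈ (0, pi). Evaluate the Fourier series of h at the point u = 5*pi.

u = 5*pi differs from u = pi by 2 full period(s), and the series is 2*pi-periodic.
At u = pi the one-sided limits are h(pi^-) = 2 and h(pi^+) = -3.
By Dirichlet's theorem the series converges to their average, [(2) + (-3)]/2 = -1/2.

-1/2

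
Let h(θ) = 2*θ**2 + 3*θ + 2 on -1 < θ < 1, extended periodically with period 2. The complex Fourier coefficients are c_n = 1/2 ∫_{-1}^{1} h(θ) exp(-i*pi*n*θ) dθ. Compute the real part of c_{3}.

-4/(9*pi**2)

Since h is real-valued, Re(c_{3}) = 1/2 ∫_{-1}^{1} h(θ) cos(3*pi*θ) dθ = a_{3}/2.
Integrating by parts twice (tabular method), an antiderivative of (2*θ**2 + 3*θ + 2) cos(3*pi*θ) is 2*θ**2*sin(3*pi*θ)/(3*pi) + θ*sin(3*pi*θ)/pi + 4*θ*cos(3*pi*θ)/(9*pi**2) - 4*sin(3*pi*θ)/(27*pi**3) + 2*sin(3*pi*θ)/(3*pi) + cos(3*pi*θ)/(3*pi**2); evaluating from -1 to 1: ∫_{-1}^{1} (2*θ**2 + 3*θ + 2) cos(3*pi*θ) dθ = (-7/(9*pi**2)) - (1/(9*pi**2)) = -8/(9*pi**2).
Hence Re(c_{3}) = (1/2)·(-8/(9*pi**2)) = -4/(9*pi**2).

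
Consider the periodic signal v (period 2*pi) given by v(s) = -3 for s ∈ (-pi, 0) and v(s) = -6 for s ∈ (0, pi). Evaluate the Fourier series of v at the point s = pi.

-9/2

At s = pi the one-sided limits are v(pi^-) = -6 and v(pi^+) = -3.
By Dirichlet's theorem the series converges to their average, [(-6) + (-3)]/2 = -9/2.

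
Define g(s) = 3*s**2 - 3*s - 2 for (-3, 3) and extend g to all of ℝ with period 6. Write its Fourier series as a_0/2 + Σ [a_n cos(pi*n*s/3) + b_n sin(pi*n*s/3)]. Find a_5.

-108/(25*pi**2)

a_5 = 1/3 ∫_{-3}^{3} g(s) cos(5*pi*s/3) ds.
Integrating by parts twice (tabular method), an antiderivative of (3*s**2 - 3*s - 2) cos(5*pi*s/3) is 9*s**2*sin(5*pi*s/3)/(5*pi) - 9*s*sin(5*pi*s/3)/(5*pi) + 54*s*cos(5*pi*s/3)/(25*pi**2) - 6*sin(5*pi*s/3)/(5*pi) - 162*sin(5*pi*s/3)/(125*pi**3) - 27*cos(5*pi*s/3)/(25*pi**2); evaluating from -3 to 3: ∫_{-3}^{3} (3*s**2 - 3*s - 2) cos(5*pi*s/3) ds = (-27/(5*pi**2)) - (189/(25*pi**2)) = -324/(25*pi**2).
Hence a_5 = (1/3)·(-324/(25*pi**2)) = -108/(25*pi**2).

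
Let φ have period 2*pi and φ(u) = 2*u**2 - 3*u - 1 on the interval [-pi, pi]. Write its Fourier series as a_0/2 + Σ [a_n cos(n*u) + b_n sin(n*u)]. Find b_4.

b_4 = 1/pi ∫_{-pi}^{pi} φ(u) sin(4*u) du.
Integrating by parts twice (tabular method), an antiderivative of (2*u**2 - 3*u - 1) sin(4*u) is -u**2*cos(4*u)/2 + u*sin(4*u)/4 + 3*u*cos(4*u)/4 - 3*sin(4*u)/16 + 5*cos(4*u)/16; evaluating from -pi to pi: ∫_{-pi}^{pi} (2*u**2 - 3*u - 1) sin(4*u) du = (-pi**2/2 + 5/16 + 3*pi/4) - (-pi**2/2 - 3*pi/4 + 5/16) = 3*pi/2.
Hence b_4 = (1/pi)·(3*pi/2) = 3/2.

3/2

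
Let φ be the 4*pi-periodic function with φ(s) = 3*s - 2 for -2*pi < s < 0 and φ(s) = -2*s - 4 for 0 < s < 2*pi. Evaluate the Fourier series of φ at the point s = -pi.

-3*pi - 2

φ is continuous at s = -pi with value -3*pi - 2, so the series converges to -3*pi - 2 there.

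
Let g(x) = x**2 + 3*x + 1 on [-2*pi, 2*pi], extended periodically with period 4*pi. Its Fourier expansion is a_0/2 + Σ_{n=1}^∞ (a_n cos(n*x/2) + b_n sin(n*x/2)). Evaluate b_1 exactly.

b_1 = (1/(2*pi)) ∫_{-2*pi}^{2*pi} g(x) sin(x/2) dx.
Integrating by parts twice (tabular method), an antiderivative of (x**2 + 3*x + 1) sin(x/2) is -2*x**2*cos(x/2) + 8*x*sin(x/2) - 6*x*cos(x/2) + 12*sin(x/2) + 14*cos(x/2); evaluating from -2*pi to 2*pi: ∫_{-2*pi}^{2*pi} (x**2 + 3*x + 1) sin(x/2) dx = (-14 + 12*pi + 8*pi**2) - (-12*pi - 14 + 8*pi**2) = 24*pi.
Hence b_1 = (1/(2*pi))·(24*pi) = 12.

12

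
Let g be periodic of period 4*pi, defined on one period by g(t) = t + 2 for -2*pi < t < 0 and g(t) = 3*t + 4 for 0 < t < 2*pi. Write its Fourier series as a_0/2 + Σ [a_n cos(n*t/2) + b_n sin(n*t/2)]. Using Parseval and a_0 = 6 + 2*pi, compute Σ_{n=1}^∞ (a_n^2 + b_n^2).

2 + 8*pi + 34*pi**2/3

Parseval: a_0^2/2 + Σ_{n≥1} (a_n^2+b_n^2) = (1/(2*pi)) ∫_{-2*pi}^{2*pi} g(t)^2 dt = 20 + 20*pi + 40*pi**2/3.
Subtract a_0^2/2 = 2*(3 + pi)**2: Σ (a_n^2+b_n^2) = 2 + 8*pi + 34*pi**2/3.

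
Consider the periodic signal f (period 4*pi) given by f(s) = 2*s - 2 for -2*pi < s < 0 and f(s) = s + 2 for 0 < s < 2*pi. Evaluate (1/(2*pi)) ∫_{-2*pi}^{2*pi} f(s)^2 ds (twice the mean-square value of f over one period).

8 + 12*pi + 20*pi**2/3

(1/(2*pi)) ∫_{-2*pi}^{2*pi} f(s)^2 ds = (1/(2*pi)) · (8*pi*(6 + 9*pi + 5*pi**2)/3) = 8 + 12*pi + 20*pi**2/3.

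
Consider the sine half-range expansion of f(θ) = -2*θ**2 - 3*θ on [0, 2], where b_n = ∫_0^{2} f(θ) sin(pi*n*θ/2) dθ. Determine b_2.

b_2 = ∫_0^{2} (-2*θ**2 - 3*θ) sin(pi*θ) dθ.
Integrating by parts twice (tabular method), an antiderivative of (-2*θ**2 - 3*θ) sin(pi*θ) is 2*θ**2*cos(pi*θ)/pi - 4*θ*sin(pi*θ)/pi**2 + 3*θ*cos(pi*θ)/pi - 3*sin(pi*θ)/pi**2 - 4*cos(pi*θ)/pi**3; evaluating from 0 to 2: ∫_{0}^{2} (-2*θ**2 - 3*θ) sin(pi*θ) dθ = (-4/pi**3 + 14/pi) - (-4/pi**3) = 14/pi.
Hence b_2 = 14/pi.

14/pi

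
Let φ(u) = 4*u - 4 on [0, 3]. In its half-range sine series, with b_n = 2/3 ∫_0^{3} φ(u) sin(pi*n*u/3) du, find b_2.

b_2 = 2/3 ∫_0^{3} (4*u - 4) sin(2*pi*u/3) du.
Integrating by parts (boundary term plus one more integral), an antiderivative of (4*u - 4) sin(2*pi*u/3) is -6*u*cos(2*pi*u/3)/pi + 9*sin(2*pi*u/3)/pi**2 + 6*cos(2*pi*u/3)/pi; evaluating from 0 to 3: ∫_{0}^{3} (4*u - 4) sin(2*pi*u/3) du = (-12/pi) - (6/pi) = -18/pi.
Hence b_2 = (2/3)·(-18/pi) = -12/pi.

-12/pi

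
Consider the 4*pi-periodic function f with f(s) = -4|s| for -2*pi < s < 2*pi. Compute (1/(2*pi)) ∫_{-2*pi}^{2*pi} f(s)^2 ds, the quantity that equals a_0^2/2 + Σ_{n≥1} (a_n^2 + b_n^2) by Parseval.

(1/(2*pi)) ∫_{-2*pi}^{2*pi} f(s)^2 ds = (1/(2*pi)) · (256*pi**3/3) = 128*pi**2/3.

128*pi**2/3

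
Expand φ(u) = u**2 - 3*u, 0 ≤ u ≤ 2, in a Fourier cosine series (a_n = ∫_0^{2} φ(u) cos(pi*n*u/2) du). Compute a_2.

4/pi**2

a_2 = ∫_0^{2} (u**2 - 3*u) cos(pi*u) du.
Integrating by parts twice (tabular method), an antiderivative of (u**2 - 3*u) cos(pi*u) is u**2*sin(pi*u)/pi - 3*u*sin(pi*u)/pi + 2*u*cos(pi*u)/pi**2 - 2*sin(pi*u)/pi**3 - 3*cos(pi*u)/pi**2; evaluating from 0 to 2: ∫_{0}^{2} (u**2 - 3*u) cos(pi*u) du = (pi**(-2)) - (-3/pi**2) = 4/pi**2.
Hence a_2 = 4/pi**2.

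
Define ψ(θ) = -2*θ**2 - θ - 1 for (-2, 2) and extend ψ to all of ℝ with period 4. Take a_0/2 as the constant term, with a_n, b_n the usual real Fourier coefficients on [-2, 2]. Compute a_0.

-22/3

a_0 = 1/2 ∫_{-2}^{2} ψ(θ) dθ = 1/2 · (-44/3) = -22/3.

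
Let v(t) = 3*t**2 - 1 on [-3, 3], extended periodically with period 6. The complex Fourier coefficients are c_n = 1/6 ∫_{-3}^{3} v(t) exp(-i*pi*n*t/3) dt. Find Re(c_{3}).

-6/pi**2

Since v is real-valued, Re(c_{3}) = 1/6 ∫_{-3}^{3} v(t) cos(pi*t) dt = a_{3}/2.
v is even and cos(pi*t) is even, so the integrand is even: ∫_{-3}^{3} v(t) cos(pi*t) dt = 2∫_0^{3} v(t) cos(pi*t) dt.
Integrating by parts twice (tabular method), an antiderivative of (3*t**2 - 1) cos(pi*t) is 3*t**2*sin(pi*t)/pi + 6*t*cos(pi*t)/pi**2 - sin(pi*t)/pi - 6*sin(pi*t)/pi**3; evaluating from 0 to 3: ∫_{0}^{3} (3*t**2 - 1) cos(pi*t) dt = (-18/pi**2) - (0) = -18/pi**2.
So ∫_{-3}^{3} v(t) cos(pi*t) dt = -36/pi**2.
Hence Re(c_{3}) = (1/6)·(-36/pi**2) = -6/pi**2.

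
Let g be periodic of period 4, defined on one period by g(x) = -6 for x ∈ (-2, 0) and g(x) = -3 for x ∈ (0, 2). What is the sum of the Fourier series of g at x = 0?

-9/2

At x = 0 the one-sided limits are g(0^-) = -6 and g(0^+) = -3.
By Dirichlet's theorem the series converges to their average, [(-6) + (-3)]/2 = -9/2.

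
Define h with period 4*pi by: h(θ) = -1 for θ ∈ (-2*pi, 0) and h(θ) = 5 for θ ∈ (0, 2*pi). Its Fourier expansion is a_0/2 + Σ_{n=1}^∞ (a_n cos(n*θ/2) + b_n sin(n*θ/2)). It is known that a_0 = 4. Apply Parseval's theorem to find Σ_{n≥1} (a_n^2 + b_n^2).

18

Parseval: a_0^2/2 + Σ_{n≥1} (a_n^2+b_n^2) = (1/(2*pi)) ∫_{-2*pi}^{2*pi} h(θ)^2 dθ = 26.
Subtract a_0^2/2 = 8: Σ (a_n^2+b_n^2) = 18.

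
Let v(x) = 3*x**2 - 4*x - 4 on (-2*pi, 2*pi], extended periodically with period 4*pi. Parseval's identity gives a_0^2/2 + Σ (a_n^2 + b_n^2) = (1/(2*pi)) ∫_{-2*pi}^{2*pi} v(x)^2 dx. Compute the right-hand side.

(1/(2*pi)) ∫_{-2*pi}^{2*pi} v(x)^2 dx = (1/(2*pi)) · (64*pi*(-10*pi**2 + 15 + 27*pi**4)/15) = -64*pi**2/3 + 32 + 288*pi**4/5.

-64*pi**2/3 + 32 + 288*pi**4/5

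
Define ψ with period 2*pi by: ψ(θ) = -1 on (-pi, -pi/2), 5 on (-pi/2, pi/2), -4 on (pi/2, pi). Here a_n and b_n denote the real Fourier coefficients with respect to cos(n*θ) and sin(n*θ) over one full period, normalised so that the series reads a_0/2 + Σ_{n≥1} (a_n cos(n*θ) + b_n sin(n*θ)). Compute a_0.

5/2

a_0 = 1/pi ∫_{-pi}^{pi} ψ(θ) dθ = 1/pi · (5*pi/2) = 5/2.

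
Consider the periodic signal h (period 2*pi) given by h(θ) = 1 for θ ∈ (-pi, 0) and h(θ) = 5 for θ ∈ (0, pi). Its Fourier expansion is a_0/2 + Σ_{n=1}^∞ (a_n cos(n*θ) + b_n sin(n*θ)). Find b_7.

8/(7*pi)

b_7 = 1/pi ∫_{-pi}^{pi} h(θ) sin(7*θ) dθ.
Split the integral at the breakpoints.
Directly, an antiderivative of (1) sin(7*θ) is -cos(7*θ)/7; evaluating from -pi to 0: ∫_{-pi}^{0} (1) sin(7*θ) dθ = (-1/7) - (1/7) = -2/7.
Directly, an antiderivative of (5) sin(7*θ) is -5*cos(7*θ)/7; evaluating from 0 to pi: ∫_{0}^{pi} (5) sin(7*θ) dθ = (5/7) - (-5/7) = 10/7.
Summing the pieces and multiplying by (1/pi) gives b_7 = 8/(7*pi).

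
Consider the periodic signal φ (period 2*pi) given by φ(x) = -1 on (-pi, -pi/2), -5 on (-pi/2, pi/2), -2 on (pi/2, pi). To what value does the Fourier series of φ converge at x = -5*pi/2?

-3

x = -5*pi/2 differs from x = -pi/2 by -1 full period(s), and the series is 2*pi-periodic.
At x = -pi/2 the one-sided limits are φ(-pi/2^-) = -1 and φ(-pi/2^+) = -5.
By Dirichlet's theorem the series converges to their average, [(-1) + (-5)]/2 = -3.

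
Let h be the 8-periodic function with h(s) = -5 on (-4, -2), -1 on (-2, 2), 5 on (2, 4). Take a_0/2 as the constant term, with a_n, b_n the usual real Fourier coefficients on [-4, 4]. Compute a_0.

-1

a_0 = 1/4 ∫_{-4}^{4} h(s) ds = 1/4 · (-4) = -1.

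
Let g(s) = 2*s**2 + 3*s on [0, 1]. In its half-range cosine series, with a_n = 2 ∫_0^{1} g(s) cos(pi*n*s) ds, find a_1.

-20/pi**2

a_1 = 2 ∫_0^{1} (2*s**2 + 3*s) cos(pi*s) ds.
Integrating by parts twice (tabular method), an antiderivative of (2*s**2 + 3*s) cos(pi*s) is 2*s**2*sin(pi*s)/pi + 3*s*sin(pi*s)/pi + 4*s*cos(pi*s)/pi**2 - 4*sin(pi*s)/pi**3 + 3*cos(pi*s)/pi**2; evaluating from 0 to 1: ∫_{0}^{1} (2*s**2 + 3*s) cos(pi*s) ds = (-7/pi**2) - (3/pi**2) = -10/pi**2.
Hence a_1 = 2·(-10/pi**2) = -20/pi**2.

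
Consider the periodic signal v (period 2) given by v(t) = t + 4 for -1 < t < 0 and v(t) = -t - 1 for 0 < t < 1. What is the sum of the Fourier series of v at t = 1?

At t = 1 the one-sided limits are v(1^-) = -2 and v(1^+) = 3.
By Dirichlet's theorem the series converges to their average, [(-2) + (3)]/2 = 1/2.

1/2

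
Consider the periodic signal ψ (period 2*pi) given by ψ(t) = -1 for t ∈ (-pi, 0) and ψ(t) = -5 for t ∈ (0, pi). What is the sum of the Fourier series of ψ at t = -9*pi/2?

-1

t = -9*pi/2 differs from t = -pi/2 by -2 full period(s), and the series is 2*pi-periodic.
ψ is continuous at t = -pi/2 with value -1, so the series converges to -1 there.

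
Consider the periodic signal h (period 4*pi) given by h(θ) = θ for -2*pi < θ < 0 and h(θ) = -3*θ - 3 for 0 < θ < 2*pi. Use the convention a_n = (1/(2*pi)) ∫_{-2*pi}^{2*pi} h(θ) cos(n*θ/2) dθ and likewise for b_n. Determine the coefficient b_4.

b_4 = (1/(2*pi)) ∫_{-2*pi}^{2*pi} h(θ) sin(2*θ) dθ.
Split the integral at the breakpoints.
Integrating by parts (boundary term plus one more integral), an antiderivative of (θ) sin(2*θ) is -θ*cos(2*θ)/2 + sin(2*θ)/4; evaluating from -2*pi to 0: ∫_{-2*pi}^{0} (θ) sin(2*θ) dθ = (0) - (pi) = -pi.
Integrating by parts (boundary term plus one more integral), an antiderivative of (-3*θ - 3) sin(2*θ) is 3*θ*cos(2*θ)/2 - 3*sin(2*θ)/4 + 3*cos(2*θ)/2; evaluating from 0 to 2*pi: ∫_{0}^{2*pi} (-3*θ - 3) sin(2*θ) dθ = (3/2 + 3*pi) - (3/2) = 3*pi.
Summing the pieces and multiplying by (1/(2*pi)) gives b_4 = 1.

1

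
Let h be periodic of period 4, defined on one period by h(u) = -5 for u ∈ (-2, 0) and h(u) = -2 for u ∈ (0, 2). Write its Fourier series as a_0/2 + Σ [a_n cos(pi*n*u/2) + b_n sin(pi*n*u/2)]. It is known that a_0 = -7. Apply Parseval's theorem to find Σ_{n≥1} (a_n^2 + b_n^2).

Parseval: a_0^2/2 + Σ_{n≥1} (a_n^2+b_n^2) = 1/2 ∫_{-2}^{2} h(u)^2 du = 29.
Subtract a_0^2/2 = 49/2: Σ (a_n^2+b_n^2) = 9/2.

9/2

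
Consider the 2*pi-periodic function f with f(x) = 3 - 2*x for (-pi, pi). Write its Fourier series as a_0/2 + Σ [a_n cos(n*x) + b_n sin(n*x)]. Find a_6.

a_6 = 1/pi ∫_{-pi}^{pi} f(x) cos(6*x) dx.
Integrating by parts (boundary term plus one more integral), an antiderivative of (3 - 2*x) cos(6*x) is -x*sin(6*x)/3 + sin(6*x)/2 - cos(6*x)/18; evaluating from -pi to pi: ∫_{-pi}^{pi} (3 - 2*x) cos(6*x) dx = (-1/18) - (-1/18) = 0.
Hence a_6 = (1/pi)·(0) = 0.

0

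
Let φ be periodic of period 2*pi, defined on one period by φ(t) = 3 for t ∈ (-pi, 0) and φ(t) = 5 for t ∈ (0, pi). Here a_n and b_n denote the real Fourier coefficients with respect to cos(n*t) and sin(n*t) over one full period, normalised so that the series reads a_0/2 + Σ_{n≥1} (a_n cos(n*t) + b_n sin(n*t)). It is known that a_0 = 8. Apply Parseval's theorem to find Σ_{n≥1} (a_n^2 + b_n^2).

Parseval: a_0^2/2 + Σ_{n≥1} (a_n^2+b_n^2) = 1/pi ∫_{-pi}^{pi} φ(t)^2 dt = 34.
Subtract a_0^2/2 = 32: Σ (a_n^2+b_n^2) = 2.

2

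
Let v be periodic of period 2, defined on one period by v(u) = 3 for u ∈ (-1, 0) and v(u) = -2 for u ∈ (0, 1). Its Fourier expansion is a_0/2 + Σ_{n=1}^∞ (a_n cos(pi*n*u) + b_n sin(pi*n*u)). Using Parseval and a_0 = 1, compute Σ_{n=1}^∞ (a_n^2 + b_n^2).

25/2

Parseval: a_0^2/2 + Σ_{n≥1} (a_n^2+b_n^2) = ∫_{-1}^{1} v(u)^2 du = 13.
Subtract a_0^2/2 = 1/2: Σ (a_n^2+b_n^2) = 25/2.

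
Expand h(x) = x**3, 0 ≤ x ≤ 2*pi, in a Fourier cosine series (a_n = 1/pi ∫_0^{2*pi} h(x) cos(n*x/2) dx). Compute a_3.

a_3 = 1/pi ∫_0^{2*pi} (x**3) cos(3*x/2) dx.
Integrating by parts three times (tabular method), an antiderivative of (x**3) cos(3*x/2) is 2*x**3*sin(3*x/2)/3 + 4*x**2*cos(3*x/2)/3 - 16*x*sin(3*x/2)/9 - 32*cos(3*x/2)/27; evaluating from 0 to 2*pi: ∫_{0}^{2*pi} (x**3) cos(3*x/2) dx = (32/27 - 16*pi**2/3) - (-32/27) = 64/27 - 16*pi**2/3.
Hence a_3 = (1/pi)·(64/27 - 16*pi**2/3) = 16*(4 - 9*pi**2)/(27*pi).

16*(4 - 9*pi**2)/(27*pi)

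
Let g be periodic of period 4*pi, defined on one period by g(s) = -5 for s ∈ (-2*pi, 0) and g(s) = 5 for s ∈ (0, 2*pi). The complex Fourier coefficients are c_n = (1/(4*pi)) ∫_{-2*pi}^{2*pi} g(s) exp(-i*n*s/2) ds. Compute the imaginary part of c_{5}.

Since g is real-valued, Im(c_{5}) = -(1/(4*pi)) ∫_{-2*pi}^{2*pi} g(s) sin(5*s/2) ds = -b_{5}/2.
g is odd and sin(5*s/2) is odd, so the integrand is even: ∫_{-2*pi}^{2*pi} g(s) sin(5*s/2) ds = 2∫_0^{2*pi} g(s) sin(5*s/2) ds.
Directly, an antiderivative of (5) sin(5*s/2) is -2*cos(5*s/2); evaluating from 0 to 2*pi: ∫_{0}^{2*pi} (5) sin(5*s/2) ds = (2) - (-2) = 4.
So ∫_{-2*pi}^{2*pi} g(s) sin(5*s/2) ds = 8.
Hence Im(c_{5}) = (-1/(4*pi))·(8) = -2/pi.

-2/pi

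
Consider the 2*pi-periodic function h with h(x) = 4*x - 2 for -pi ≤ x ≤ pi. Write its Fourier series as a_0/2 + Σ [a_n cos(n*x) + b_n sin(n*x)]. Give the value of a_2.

0

a_2 = 1/pi ∫_{-pi}^{pi} h(x) cos(2*x) dx.
Integrating by parts (boundary term plus one more integral), an antiderivative of (4*x - 2) cos(2*x) is 2*x*sin(2*x) - sin(2*x) + cos(2*x); evaluating from -pi to pi: ∫_{-pi}^{pi} (4*x - 2) cos(2*x) dx = (1) - (1) = 0.
Hence a_2 = (1/pi)·(0) = 0.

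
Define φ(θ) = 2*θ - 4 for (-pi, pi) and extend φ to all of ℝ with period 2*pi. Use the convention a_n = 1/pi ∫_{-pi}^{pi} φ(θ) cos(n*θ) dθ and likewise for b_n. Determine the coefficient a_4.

0

a_4 = 1/pi ∫_{-pi}^{pi} φ(θ) cos(4*θ) dθ.
Integrating by parts (boundary term plus one more integral), an antiderivative of (2*θ - 4) cos(4*θ) is θ*sin(4*θ)/2 - sin(4*θ) + cos(4*θ)/8; evaluating from -pi to pi: ∫_{-pi}^{pi} (2*θ - 4) cos(4*θ) dθ = (1/8) - (1/8) = 0.
Hence a_4 = (1/pi)·(0) = 0.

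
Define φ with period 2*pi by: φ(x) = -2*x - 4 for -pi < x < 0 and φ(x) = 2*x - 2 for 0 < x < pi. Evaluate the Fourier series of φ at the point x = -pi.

-3 + 2*pi

x = -pi differs from x = pi by -1 full period(s), and the series is 2*pi-periodic.
At x = pi the one-sided limits are φ(pi^-) = -2 + 2*pi and φ(pi^+) = -4 + 2*pi.
By Dirichlet's theorem the series converges to their average, [(-2 + 2*pi) + (-4 + 2*pi)]/2 = -3 + 2*pi.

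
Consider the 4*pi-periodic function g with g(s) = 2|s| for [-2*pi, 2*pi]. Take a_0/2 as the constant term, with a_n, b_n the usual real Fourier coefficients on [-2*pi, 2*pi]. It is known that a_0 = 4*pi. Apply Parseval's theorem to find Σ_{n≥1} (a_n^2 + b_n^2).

Parseval: a_0^2/2 + Σ_{n≥1} (a_n^2+b_n^2) = (1/(2*pi)) ∫_{-2*pi}^{2*pi} g(s)^2 ds = 32*pi**2/3.
Subtract a_0^2/2 = 8*pi**2: Σ (a_n^2+b_n^2) = 8*pi**2/3.

8*pi**2/3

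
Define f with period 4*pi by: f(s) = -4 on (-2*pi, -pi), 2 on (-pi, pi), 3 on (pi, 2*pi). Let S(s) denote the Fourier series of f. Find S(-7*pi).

5/2

s = -7*pi differs from s = pi by -2 full period(s), and the series is 4*pi-periodic.
At s = pi the one-sided limits are f(pi^-) = 2 and f(pi^+) = 3.
By Dirichlet's theorem the series converges to their average, [(2) + (3)]/2 = 5/2.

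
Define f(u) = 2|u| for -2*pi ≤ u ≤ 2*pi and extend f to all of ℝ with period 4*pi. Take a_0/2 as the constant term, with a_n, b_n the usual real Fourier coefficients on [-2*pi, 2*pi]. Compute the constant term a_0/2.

2*pi

a_0 = (1/(2*pi)) ∫_{-2*pi}^{2*pi} f(u) du = (1/(2*pi)) · (8*pi**2) = 4*pi.
So the constant term a_0/2 = 2*pi.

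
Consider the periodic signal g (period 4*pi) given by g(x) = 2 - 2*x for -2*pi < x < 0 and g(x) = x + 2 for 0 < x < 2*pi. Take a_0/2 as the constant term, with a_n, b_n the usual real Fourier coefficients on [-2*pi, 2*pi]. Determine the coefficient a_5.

-12/(25*pi)

a_5 = (1/(2*pi)) ∫_{-2*pi}^{2*pi} g(x) cos(5*x/2) dx.
Split the integral at the breakpoints.
Integrating by parts (boundary term plus one more integral), an antiderivative of (2 - 2*x) cos(5*x/2) is -4*x*sin(5*x/2)/5 + 4*sin(5*x/2)/5 - 8*cos(5*x/2)/25; evaluating from -2*pi to 0: ∫_{-2*pi}^{0} (2 - 2*x) cos(5*x/2) dx = (-8/25) - (8/25) = -16/25.
Integrating by parts (boundary term plus one more integral), an antiderivative of (x + 2) cos(5*x/2) is 2*x*sin(5*x/2)/5 + 4*sin(5*x/2)/5 + 4*cos(5*x/2)/25; evaluating from 0 to 2*pi: ∫_{0}^{2*pi} (x + 2) cos(5*x/2) dx = (-4/25) - (4/25) = -8/25.
Summing the pieces and multiplying by (1/(2*pi)) gives a_5 = -12/(25*pi).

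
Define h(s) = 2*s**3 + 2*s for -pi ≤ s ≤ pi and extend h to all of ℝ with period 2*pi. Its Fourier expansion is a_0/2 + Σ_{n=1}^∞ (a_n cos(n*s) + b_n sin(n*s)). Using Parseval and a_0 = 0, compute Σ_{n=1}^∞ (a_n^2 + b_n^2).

Parseval: a_0^2/2 + Σ_{n≥1} (a_n^2+b_n^2) = 1/pi ∫_{-pi}^{pi} h(s)^2 ds = 8*pi**2*(35 + 42*pi**2 + 15*pi**4)/105.
Subtract a_0^2/2 = 0: Σ (a_n^2+b_n^2) = 8*pi**2*(35 + 42*pi**2 + 15*pi**4)/105.

8*pi**2*(35 + 42*pi**2 + 15*pi**4)/105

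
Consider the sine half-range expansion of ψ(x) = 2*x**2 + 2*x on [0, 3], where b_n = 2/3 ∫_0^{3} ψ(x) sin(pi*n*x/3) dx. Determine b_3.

-16/(3*pi**3) + 16/pi

b_3 = 2/3 ∫_0^{3} (2*x**2 + 2*x) sin(pi*x) dx.
Integrating by parts twice (tabular method), an antiderivative of (2*x**2 + 2*x) sin(pi*x) is -2*x**2*cos(pi*x)/pi + 4*x*sin(pi*x)/pi**2 - 2*x*cos(pi*x)/pi + 2*sin(pi*x)/pi**2 + 4*cos(pi*x)/pi**3; evaluating from 0 to 3: ∫_{0}^{3} (2*x**2 + 2*x) sin(pi*x) dx = (-4/pi**3 + 24/pi) - (4/pi**3) = -8/pi**3 + 24/pi.
Hence b_3 = (2/3)·(-8/pi**3 + 24/pi) = -16/(3*pi**3) + 16/pi.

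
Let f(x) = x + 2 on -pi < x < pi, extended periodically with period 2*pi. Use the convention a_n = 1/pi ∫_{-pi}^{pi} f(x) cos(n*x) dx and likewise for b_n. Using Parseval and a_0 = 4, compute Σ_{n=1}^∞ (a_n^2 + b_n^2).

2*pi**2/3

Parseval: a_0^2/2 + Σ_{n≥1} (a_n^2+b_n^2) = 1/pi ∫_{-pi}^{pi} f(x)^2 dx = 2*pi**2/3 + 8.
Subtract a_0^2/2 = 8: Σ (a_n^2+b_n^2) = 2*pi**2/3.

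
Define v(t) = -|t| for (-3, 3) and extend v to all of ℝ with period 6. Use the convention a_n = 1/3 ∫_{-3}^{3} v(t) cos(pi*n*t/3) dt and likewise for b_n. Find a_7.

a_7 = 1/3 ∫_{-3}^{3} v(t) cos(7*pi*t/3) dt.
v is even and cos(7*pi*t/3) is even, so the integrand is even and a_7 = 2/3 ∫_0^{3} v(t) cos(7*pi*t/3) dt.
Integrating by parts (boundary term plus one more integral), an antiderivative of (-t) cos(7*pi*t/3) is -3*t*sin(7*pi*t/3)/(7*pi) - 9*cos(7*pi*t/3)/(49*pi**2); evaluating from 0 to 3: ∫_{0}^{3} (-t) cos(7*pi*t/3) dt = (9/(49*pi**2)) - (-9/(49*pi**2)) = 18/(49*pi**2).
Hence a_7 = (2/3)·(18/(49*pi**2)) = 12/(49*pi**2).

12/(49*pi**2)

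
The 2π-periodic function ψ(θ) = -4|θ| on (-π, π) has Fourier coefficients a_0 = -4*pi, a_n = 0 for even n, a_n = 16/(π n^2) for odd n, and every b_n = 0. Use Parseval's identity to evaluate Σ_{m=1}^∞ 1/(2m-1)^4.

pi**4/96

Parseval: a_0^2/2 + Σ a_n^2 = (1/π) ∫_{-π}^{π} ψ(θ)^2 dθ = 32*pi**2/3.
Subtract a_0^2/2 = 8*pi**2: Σ a_n^2 = 8*pi**2/3.
Only odd n contribute, with a_n^2 = 256/(π^2 n^4), so Σ_{m≥1} 1/(2m-1)^4 = π^2·(8*pi**2/3)/256 = pi**4/96.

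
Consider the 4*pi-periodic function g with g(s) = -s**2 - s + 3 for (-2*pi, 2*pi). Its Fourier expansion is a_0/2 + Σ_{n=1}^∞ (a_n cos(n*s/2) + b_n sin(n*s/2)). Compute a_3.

16/9

a_3 = (1/(2*pi)) ∫_{-2*pi}^{2*pi} g(s) cos(3*s/2) ds.
Integrating by parts twice (tabular method), an antiderivative of (-s**2 - s + 3) cos(3*s/2) is -2*s**2*sin(3*s/2)/3 - 2*s*sin(3*s/2)/3 - 8*s*cos(3*s/2)/9 + 70*sin(3*s/2)/27 - 4*cos(3*s/2)/9; evaluating from -2*pi to 2*pi: ∫_{-2*pi}^{2*pi} (-s**2 - s + 3) cos(3*s/2) ds = (4/9 + 16*pi/9) - (4/9 - 16*pi/9) = 32*pi/9.
Hence a_3 = (1/(2*pi))·(32*pi/9) = 16/9.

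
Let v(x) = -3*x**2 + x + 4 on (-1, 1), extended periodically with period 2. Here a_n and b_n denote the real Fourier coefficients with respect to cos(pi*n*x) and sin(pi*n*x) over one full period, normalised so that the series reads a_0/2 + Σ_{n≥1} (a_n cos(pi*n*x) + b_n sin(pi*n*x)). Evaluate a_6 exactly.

-1/(3*pi**2)

a_6 = ∫_{-1}^{1} v(x) cos(6*pi*x) dx.
Integrating by parts twice (tabular method), an antiderivative of (-3*x**2 + x + 4) cos(6*pi*x) is -x**2*sin(6*pi*x)/(2*pi) + x*sin(6*pi*x)/(6*pi) - x*cos(6*pi*x)/(6*pi**2) + sin(6*pi*x)/(36*pi**3) + 2*sin(6*pi*x)/(3*pi) + cos(6*pi*x)/(36*pi**2); evaluating from -1 to 1: ∫_{-1}^{1} (-3*x**2 + x + 4) cos(6*pi*x) dx = (-5/(36*pi**2)) - (7/(36*pi**2)) = -1/(3*pi**2).
Hence a_6 = -1/(3*pi**2).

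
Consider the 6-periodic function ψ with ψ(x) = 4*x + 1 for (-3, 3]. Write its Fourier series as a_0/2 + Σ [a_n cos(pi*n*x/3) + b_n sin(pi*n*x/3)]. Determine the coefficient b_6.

-4/pi

b_6 = 1/3 ∫_{-3}^{3} ψ(x) sin(2*pi*x) dx.
Integrating by parts (boundary term plus one more integral), an antiderivative of (4*x + 1) sin(2*pi*x) is -2*x*cos(2*pi*x)/pi + sin(2*pi*x)/pi**2 - cos(2*pi*x)/(2*pi); evaluating from -3 to 3: ∫_{-3}^{3} (4*x + 1) sin(2*pi*x) dx = (-13/(2*pi)) - (11/(2*pi)) = -12/pi.
Hence b_6 = (1/3)·(-12/pi) = -4/pi.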